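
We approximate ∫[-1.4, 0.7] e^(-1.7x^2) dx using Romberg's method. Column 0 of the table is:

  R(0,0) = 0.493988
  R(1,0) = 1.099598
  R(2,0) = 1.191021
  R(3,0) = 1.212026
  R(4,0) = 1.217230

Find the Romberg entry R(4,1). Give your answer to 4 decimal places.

Richardson extrapolation on the trapezoidal column (denominator 4−1=3):
R(4,1) = 1.217230 + (1.217230 − 1.212026)/3 = 1.218965
(Column j=1 coincides with Simpson's rule on the same nodes.)

1.2190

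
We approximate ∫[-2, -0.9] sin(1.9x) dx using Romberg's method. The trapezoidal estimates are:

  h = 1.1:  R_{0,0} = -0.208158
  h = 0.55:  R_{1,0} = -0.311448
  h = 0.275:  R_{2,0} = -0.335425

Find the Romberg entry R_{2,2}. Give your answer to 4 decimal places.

-0.3433

R_{1,1} = -0.311448 + (-0.311448 − (-0.208158))/3 = -0.345878
R_{2,1} = -0.335425 + (-0.335425 − (-0.311448))/3 = -0.343417
R_{2,2} = -0.343417 + (-0.343417 − (-0.345878))/15 = -0.343253
(Column j=1 coincides with Simpson's rule on the same nodes.)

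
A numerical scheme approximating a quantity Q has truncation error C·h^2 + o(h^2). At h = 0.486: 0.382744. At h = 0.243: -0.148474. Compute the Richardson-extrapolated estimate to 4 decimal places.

-0.3255

Extrapolated value = (4·A(h/2) − A(h)) / (4 − 1)
= (4·(-0.148474) − 0.382744) / 3
= -0.976640 / 3 = -0.325547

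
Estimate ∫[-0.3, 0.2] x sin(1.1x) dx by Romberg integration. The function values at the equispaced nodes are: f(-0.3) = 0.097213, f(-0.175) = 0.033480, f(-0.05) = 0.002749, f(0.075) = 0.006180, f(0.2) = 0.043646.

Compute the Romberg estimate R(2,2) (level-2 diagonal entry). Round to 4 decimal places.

R(0,0) (trapezoid, 1 panel, h=0.5000): 0.035215
R(1,0) (trapezoid, 2 panels, h=0.2500): 0.018295
R(2,0) (trapezoid, 4 panels, h=0.1250): 0.014105
R(1,1) = 0.018295 + (0.018295 − 0.035215)/3 = 0.012655
R(2,1) = 0.014105 + (0.014105 − 0.018295)/3 = 0.012708
R(2,2) = 0.012708 + (0.012708 − 0.012655)/15 = 0.012712

0.0127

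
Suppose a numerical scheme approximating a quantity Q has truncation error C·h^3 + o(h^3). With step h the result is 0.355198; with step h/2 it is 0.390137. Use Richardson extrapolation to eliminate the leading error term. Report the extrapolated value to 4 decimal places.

0.3951

The leading error scales as h^3; refining by a factor of 2 reduces it by 2^3 = 8.
Extrapolated value = (8·A(h/2) − A(h)) / (8 − 1)
= (8·0.390137 − 0.355198) / 7
= 2.765898 / 7 = 0.395128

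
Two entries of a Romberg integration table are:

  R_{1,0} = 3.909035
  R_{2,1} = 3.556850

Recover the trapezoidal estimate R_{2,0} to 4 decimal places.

3.6449

From R_{2,1} = (4·R_{2,0} − R_{1,0})/3, solve for R_{2,0}:
4·R_{2,0} = 3·3.556850 + 3.909035 = 14.579585
R_{2,0} = 3.644896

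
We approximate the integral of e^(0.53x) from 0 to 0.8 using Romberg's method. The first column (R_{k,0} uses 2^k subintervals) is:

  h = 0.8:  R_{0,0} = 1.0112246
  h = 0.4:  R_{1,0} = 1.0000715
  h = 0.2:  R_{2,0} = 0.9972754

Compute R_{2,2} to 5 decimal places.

Richardson extrapolation on the trapezoidal column (denominator 4−1=3):
R_{1,1} = 1.0000715 + (1.0000715 − 1.0112246)/3 = 0.9963538
R_{2,1} = 0.9972754 + (0.9972754 − 1.0000715)/3 = 0.9963434
R_{2,2} = 0.9963434 + (0.9963434 − 0.9963538)/15 = 0.9963427

0.99634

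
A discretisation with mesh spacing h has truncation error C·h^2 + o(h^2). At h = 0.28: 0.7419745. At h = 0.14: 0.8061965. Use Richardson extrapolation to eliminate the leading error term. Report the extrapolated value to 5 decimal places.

0.82760

Extrapolated value = (4·A(h/2) − A(h)) / (4 − 1)
= (4·0.8061965 − 0.7419745) / 3
= 2.4828115 / 3 = 0.8276038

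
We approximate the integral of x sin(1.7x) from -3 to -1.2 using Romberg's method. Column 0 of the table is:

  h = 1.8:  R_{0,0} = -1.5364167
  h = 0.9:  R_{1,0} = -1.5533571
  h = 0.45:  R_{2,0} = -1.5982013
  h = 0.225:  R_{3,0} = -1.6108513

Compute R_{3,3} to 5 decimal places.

-1.61517

Richardson extrapolation on the trapezoidal column (denominator 4−1=3):
R_{1,1} = -1.5533571 + (-1.5533571 − (-1.5364167))/3 = -1.5590039
R_{2,1} = (4·(-1.5982013) − (-1.5533571)) / 3 = -1.6131494
R_{3,1} = (4·(-1.6108513) − (-1.5982013)) / 3 = -1.6150680
R_{2,2} = -1.6131494 + (-1.6131494 − (-1.5590039))/15 = -1.6167591
R_{3,2} = (16·(-1.6150680) − (-1.6131494)) / 15 = -1.6151959
R_{3,3} = -1.6151959 + (-1.6151959 − (-1.6167591))/63 = -1.6151711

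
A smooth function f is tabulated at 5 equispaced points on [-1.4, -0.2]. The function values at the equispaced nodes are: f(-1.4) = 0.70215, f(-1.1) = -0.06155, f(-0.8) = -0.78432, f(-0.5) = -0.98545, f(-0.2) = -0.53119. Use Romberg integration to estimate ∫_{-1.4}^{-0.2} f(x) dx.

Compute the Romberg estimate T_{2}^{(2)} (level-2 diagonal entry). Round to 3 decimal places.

-0.556

T_{0}^{(0)} (trapezoid, 1 panel, h=1.2000): 0.10258
T_{1}^{(0)} (trapezoid, 2 panels, h=0.6000): -0.41930
T_{2}^{(0)} (trapezoid, 4 panels, h=0.3000): -0.52375
T_{1}^{(1)} = -0.41930 + (-0.41930 − 0.10258)/3 = -0.59326
T_{2}^{(1)} = -0.52375 + (-0.52375 − (-0.41930))/3 = -0.55857
T_{2}^{(2)} = -0.55857 + (-0.55857 − (-0.59326))/15 = -0.55626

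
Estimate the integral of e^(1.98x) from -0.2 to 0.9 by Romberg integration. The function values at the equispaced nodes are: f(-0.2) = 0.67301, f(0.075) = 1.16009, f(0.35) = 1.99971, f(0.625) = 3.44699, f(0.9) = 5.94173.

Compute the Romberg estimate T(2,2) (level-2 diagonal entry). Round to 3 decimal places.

T(0,0) (trapezoid, 1 panel, h=1.1000): 3.63811
T(1,0) (trapezoid, 2 panels, h=0.5500): 2.91889
T(2,0) (trapezoid, 4 panels, h=0.2750): 2.72639
T(1,1) = 2.91889 + (2.91889 − 3.63811)/3 = 2.67915
T(2,1) = 2.72639 + (2.72639 − 2.91889)/3 = 2.66222
T(2,2) = 2.66222 + (2.66222 − 2.67915)/15 = 2.66109

2.661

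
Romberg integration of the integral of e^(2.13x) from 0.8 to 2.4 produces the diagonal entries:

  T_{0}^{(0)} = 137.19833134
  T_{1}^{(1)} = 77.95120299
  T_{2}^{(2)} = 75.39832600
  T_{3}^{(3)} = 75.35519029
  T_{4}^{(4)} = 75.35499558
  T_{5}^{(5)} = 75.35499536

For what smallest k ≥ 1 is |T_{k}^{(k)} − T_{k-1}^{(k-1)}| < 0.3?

k = 3

|T_{1}^{(1)} − T_{0}^{(0)}| = 59.24712835 ≥ 0.3
|T_{2}^{(2)} − T_{1}^{(1)}| = 2.55287699 ≥ 0.3
|T_{3}^{(3)} − T_{2}^{(2)}| = 0.04313571 < 0.3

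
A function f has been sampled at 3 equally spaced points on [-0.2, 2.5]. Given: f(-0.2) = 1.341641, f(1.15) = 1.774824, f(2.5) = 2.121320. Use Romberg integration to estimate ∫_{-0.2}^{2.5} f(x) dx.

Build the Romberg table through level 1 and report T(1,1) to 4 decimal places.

T(0,0) (trapezoid, 1 panel, h=2.7000): 4.674997
T(1,0) (trapezoid, 2 panels, h=1.3500): 4.733511
T(1,1) = 4.733511 + (4.733511 − 4.674997)/3 = 4.753016

4.7530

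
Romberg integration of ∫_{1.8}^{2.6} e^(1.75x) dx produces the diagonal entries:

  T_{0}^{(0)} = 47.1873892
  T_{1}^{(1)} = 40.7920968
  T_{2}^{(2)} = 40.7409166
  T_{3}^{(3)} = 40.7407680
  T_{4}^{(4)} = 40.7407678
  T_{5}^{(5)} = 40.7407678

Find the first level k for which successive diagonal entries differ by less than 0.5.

|T_{1}^{(1)} − T_{0}^{(0)}| = 6.3952924 ≥ 0.5
|T_{2}^{(2)} − T_{1}^{(1)}| = 0.0511802 < 0.5

k = 2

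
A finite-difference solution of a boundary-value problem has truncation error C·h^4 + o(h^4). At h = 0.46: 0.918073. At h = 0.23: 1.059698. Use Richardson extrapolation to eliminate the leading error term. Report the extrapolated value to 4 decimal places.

1.0691

The leading error scales as h^4; refining by a factor of 2 reduces it by 2^4 = 16.
Extrapolated value = (16·A(h/2) − A(h)) / (16 − 1)
= (16·1.059698 − 0.918073) / 15
= 16.037095 / 15 = 1.069140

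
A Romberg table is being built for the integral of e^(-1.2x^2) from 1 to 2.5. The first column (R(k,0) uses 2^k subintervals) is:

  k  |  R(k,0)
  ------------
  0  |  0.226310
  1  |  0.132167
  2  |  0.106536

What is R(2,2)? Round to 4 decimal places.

0.0978

Richardson extrapolation on the trapezoidal column (denominator 4−1=3):
R(1,1) = (4·0.132167 − 0.226310) / 3 = 0.100786
R(2,1) = (4·0.106536 − 0.132167) / 3 = 0.097992
R(2,2) = (16·0.097992 − 0.100786) / 15 = 0.097806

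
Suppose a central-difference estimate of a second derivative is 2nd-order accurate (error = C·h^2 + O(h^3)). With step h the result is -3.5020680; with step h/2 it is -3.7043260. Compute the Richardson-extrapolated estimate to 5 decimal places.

Extrapolated value = (4·A(h/2) − A(h)) / (4 − 1)
= (4·(-3.7043260) − (-3.5020680)) / 3
= -11.3152360 / 3 = -3.7717453

-3.77175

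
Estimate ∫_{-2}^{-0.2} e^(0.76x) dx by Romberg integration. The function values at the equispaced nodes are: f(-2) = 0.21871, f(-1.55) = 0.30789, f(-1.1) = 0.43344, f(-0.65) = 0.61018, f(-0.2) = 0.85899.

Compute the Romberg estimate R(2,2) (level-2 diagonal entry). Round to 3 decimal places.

0.842

R(0,0) (trapezoid, 1 panel, h=1.8000): 0.96993
R(1,0) (trapezoid, 2 panels, h=0.9000): 0.87506
R(2,0) (trapezoid, 4 panels, h=0.4500): 0.85066
R(1,1) = 0.87506 + (0.87506 − 0.96993)/3 = 0.84344
R(2,1) = 0.85066 + (0.85066 − 0.87506)/3 = 0.84253
R(2,2) = 0.84253 + (0.84253 − 0.84344)/15 = 0.84247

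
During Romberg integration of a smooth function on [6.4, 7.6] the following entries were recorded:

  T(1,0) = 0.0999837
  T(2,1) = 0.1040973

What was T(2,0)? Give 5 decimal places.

From T(2,1) = (4·T(2,0) − T(1,0))/3, solve for T(2,0):
4·T(2,0) = 3·0.1040973 + 0.0999837 = 0.4122756
T(2,0) = 0.1030689

0.10307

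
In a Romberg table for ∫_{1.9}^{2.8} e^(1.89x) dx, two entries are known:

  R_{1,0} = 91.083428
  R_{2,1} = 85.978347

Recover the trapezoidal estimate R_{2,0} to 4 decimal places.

87.2546

From R_{2,1} = (4·R_{2,0} − R_{1,0})/3, solve for R_{2,0}:
4·R_{2,0} = 3·85.978347 + 91.083428 = 349.018469
R_{2,0} = 87.254617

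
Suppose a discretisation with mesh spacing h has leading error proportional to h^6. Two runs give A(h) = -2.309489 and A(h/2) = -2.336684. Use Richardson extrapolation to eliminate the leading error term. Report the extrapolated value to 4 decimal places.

The leading error scales as h^6; refining by a factor of 2 reduces it by 2^6 = 64.
Extrapolated value = (64·A(h/2) − A(h)) / (64 − 1)
= (64·(-2.336684) − (-2.309489)) / 63
= -147.238287 / 63 = -2.337116

-2.3371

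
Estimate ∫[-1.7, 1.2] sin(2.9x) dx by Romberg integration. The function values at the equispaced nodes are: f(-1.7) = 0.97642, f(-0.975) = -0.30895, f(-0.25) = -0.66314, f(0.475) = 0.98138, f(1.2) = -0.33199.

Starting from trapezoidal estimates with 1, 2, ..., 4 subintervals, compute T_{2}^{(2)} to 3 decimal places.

T_{0}^{(0)} (trapezoid, 1 panel, h=2.9000): 0.93442
T_{1}^{(0)} (trapezoid, 2 panels, h=1.4500): -0.49434
T_{2}^{(0)} (trapezoid, 4 panels, h=0.7250): 0.24034
T_{1}^{(1)} = -0.49434 + (-0.49434 − 0.93442)/3 = -0.97059
T_{2}^{(1)} = 0.24034 + (0.24034 − (-0.49434))/3 = 0.48523
T_{2}^{(2)} = 0.48523 + (0.48523 − (-0.97059))/15 = 0.58228

0.582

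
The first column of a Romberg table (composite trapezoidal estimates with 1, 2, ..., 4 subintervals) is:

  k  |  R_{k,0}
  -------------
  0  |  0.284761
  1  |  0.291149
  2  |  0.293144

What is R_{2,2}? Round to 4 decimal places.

Richardson extrapolation on the trapezoidal column (denominator 4−1=3):
R_{1,1} = (4·0.291149 − 0.284761) / 3 = 0.293278
R_{2,1} = (4·0.293144 − 0.291149) / 3 = 0.293809
R_{2,2} = (16·0.293809 − 0.293278) / 15 = 0.293844

0.2938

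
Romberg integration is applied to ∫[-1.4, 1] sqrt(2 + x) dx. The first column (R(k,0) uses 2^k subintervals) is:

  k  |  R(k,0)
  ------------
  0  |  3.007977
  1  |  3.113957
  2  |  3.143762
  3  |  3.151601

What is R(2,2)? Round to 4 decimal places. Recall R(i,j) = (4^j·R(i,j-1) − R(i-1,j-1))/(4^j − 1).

R(1,1) = (4·3.113957 − 3.007977) / 3 = 3.149284
R(2,1) = (4·3.143762 − 3.113957) / 3 = 3.153697
R(2,2) = (16·3.153697 − 3.149284) / 15 = 3.153991

3.1540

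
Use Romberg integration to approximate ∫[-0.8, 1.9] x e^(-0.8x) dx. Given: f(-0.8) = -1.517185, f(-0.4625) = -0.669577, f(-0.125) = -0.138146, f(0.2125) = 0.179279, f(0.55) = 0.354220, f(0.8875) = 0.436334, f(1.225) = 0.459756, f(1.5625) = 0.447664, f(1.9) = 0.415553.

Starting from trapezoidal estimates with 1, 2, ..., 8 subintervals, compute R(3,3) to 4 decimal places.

R(0,0) (trapezoid, 1 panel, h=2.7000): -1.487203
R(1,0) (trapezoid, 2 panels, h=1.3500): -0.265405
R(2,0) (trapezoid, 4 panels, h=0.6750): 0.084384
R(3,0) (trapezoid, 8 panels, h=0.3375): 0.175066
R(1,1) = -0.265405 + (-0.265405 − (-1.487203))/3 = 0.141861
R(2,1) = 0.084384 + (0.084384 − (-0.265405))/3 = 0.200980
R(3,1) = 0.175066 + (0.175066 − 0.084384)/3 = 0.205293
R(2,2) = 0.200980 + (0.200980 − 0.141861)/15 = 0.204921
R(3,2) = 0.205293 + (0.205293 − 0.200980)/15 = 0.205581
R(3,3) = 0.205581 + (0.205581 − 0.204921)/63 = 0.205591

0.2056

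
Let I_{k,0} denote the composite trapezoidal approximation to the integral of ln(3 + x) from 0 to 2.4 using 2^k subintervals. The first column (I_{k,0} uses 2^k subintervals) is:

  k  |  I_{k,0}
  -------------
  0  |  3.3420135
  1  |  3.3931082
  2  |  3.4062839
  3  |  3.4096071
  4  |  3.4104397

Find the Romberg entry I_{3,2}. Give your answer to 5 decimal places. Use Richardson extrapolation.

Richardson extrapolation on the trapezoidal column (denominator 4−1=3):
I_{2,1} = 3.4062839 + (3.4062839 − 3.3931082)/3 = 3.4106758
I_{3,1} = (4·3.4096071 − 3.4062839) / 3 = 3.4107148
I_{3,2} = 3.4107148 + (3.4107148 − 3.4106758)/15 = 3.4107174

3.41072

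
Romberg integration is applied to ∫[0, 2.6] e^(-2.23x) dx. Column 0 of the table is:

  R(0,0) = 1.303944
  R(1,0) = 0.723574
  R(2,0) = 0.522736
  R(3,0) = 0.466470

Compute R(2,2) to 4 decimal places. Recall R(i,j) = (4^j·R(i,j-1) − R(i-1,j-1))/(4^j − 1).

Richardson extrapolation on the trapezoidal column (denominator 4−1=3):
R(1,1) = 0.723574 + (0.723574 − 1.303944)/3 = 0.530117
R(2,1) = (4·0.522736 − 0.723574) / 3 = 0.455790
R(2,2) = (16·0.455790 − 0.530117) / 15 = 0.450835

0.4508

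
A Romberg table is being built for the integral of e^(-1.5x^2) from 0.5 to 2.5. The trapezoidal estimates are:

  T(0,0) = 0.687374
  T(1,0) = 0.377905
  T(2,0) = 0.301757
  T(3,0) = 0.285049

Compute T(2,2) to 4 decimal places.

0.2765

T(1,1) = 0.377905 + (0.377905 − 0.687374)/3 = 0.274749
T(2,1) = (4·0.301757 − 0.377905) / 3 = 0.276374
T(2,2) = 0.276374 + (0.276374 − 0.274749)/15 = 0.276482
(Column j=1 coincides with Simpson's rule on the same nodes.)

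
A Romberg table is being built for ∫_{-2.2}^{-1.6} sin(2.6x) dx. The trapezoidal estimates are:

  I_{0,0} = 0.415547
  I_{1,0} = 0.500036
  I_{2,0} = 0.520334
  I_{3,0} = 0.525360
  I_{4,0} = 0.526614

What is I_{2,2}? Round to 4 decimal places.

Richardson extrapolation on the trapezoidal column (denominator 4−1=3):
I_{1,1} = (4·0.500036 − 0.415547) / 3 = 0.528199
I_{2,1} = (4·0.520334 − 0.500036) / 3 = 0.527100
I_{2,2} = (16·0.527100 − 0.528199) / 15 = 0.527027

0.5270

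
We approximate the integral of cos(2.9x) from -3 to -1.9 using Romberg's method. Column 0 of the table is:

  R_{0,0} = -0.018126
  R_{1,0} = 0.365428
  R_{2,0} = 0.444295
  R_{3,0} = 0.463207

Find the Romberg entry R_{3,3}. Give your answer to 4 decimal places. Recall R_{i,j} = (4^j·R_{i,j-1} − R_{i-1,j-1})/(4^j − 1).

Richardson extrapolation on the trapezoidal column (denominator 4−1=3):
R_{1,1} = (4·0.365428 − (-0.018126)) / 3 = 0.493279
R_{2,1} = 0.444295 + (0.444295 − 0.365428)/3 = 0.470584
R_{3,1} = 0.463207 + (0.463207 − 0.444295)/3 = 0.469511
R_{2,2} = (16·0.470584 − 0.493279) / 15 = 0.469071
R_{3,2} = (16·0.469511 − 0.470584) / 15 = 0.469439
R_{3,3} = 0.469439 + (0.469439 − 0.469071)/63 = 0.469445

0.4694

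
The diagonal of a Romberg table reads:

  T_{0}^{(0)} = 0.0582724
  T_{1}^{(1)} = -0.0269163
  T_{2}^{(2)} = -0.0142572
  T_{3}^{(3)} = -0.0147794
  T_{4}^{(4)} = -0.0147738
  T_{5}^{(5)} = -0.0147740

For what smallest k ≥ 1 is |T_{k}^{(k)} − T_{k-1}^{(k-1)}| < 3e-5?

k = 4

|T_{1}^{(1)} − T_{0}^{(0)}| = 0.0851887 ≥ 3e-5
|T_{2}^{(2)} − T_{1}^{(1)}| = 0.0126591 ≥ 3e-5
|T_{3}^{(3)} − T_{2}^{(2)}| = 0.0005222 ≥ 3e-5
|T_{4}^{(4)} − T_{3}^{(3)}| = 0.0000056 < 3e-5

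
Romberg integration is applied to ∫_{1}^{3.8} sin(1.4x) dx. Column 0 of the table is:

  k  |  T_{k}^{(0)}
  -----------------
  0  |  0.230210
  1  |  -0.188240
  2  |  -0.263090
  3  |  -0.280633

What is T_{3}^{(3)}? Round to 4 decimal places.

-0.2864

Richardson extrapolation on the trapezoidal column (denominator 4−1=3):
T_{1}^{(1)} = (4·(-0.188240) − 0.230210) / 3 = -0.327723
T_{2}^{(1)} = -0.263090 + (-0.263090 − (-0.188240))/3 = -0.288040
T_{3}^{(1)} = -0.280633 + (-0.280633 − (-0.263090))/3 = -0.286481
T_{2}^{(2)} = (16·(-0.288040) − (-0.327723)) / 15 = -0.285394
T_{3}^{(2)} = (16·(-0.286481) − (-0.288040)) / 15 = -0.286377
T_{3}^{(3)} = (64·(-0.286377) − (-0.285394)) / 63 = -0.286393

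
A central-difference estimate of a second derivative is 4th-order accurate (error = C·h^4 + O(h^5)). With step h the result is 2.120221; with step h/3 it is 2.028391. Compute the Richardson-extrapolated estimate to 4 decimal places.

The leading error scales as h^4; refining by a factor of 3 reduces it by 3^4 = 81.
Extrapolated value = (81·A(h/3) − A(h)) / (81 − 1)
= (81·2.028391 − 2.120221) / 80
= 162.179450 / 80 = 2.027243

2.0272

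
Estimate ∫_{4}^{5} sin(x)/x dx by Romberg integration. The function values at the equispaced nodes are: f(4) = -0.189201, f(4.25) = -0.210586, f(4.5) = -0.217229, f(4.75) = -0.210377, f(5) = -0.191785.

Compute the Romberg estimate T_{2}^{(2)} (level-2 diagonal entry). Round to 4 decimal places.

T_{0}^{(0)} (trapezoid, 1 panel, h=1.0000): -0.190493
T_{1}^{(0)} (trapezoid, 2 panels, h=0.5000): -0.203861
T_{2}^{(0)} (trapezoid, 4 panels, h=0.2500): -0.207171
T_{1}^{(1)} = -0.203861 + (-0.203861 − (-0.190493))/3 = -0.208317
T_{2}^{(1)} = -0.207171 + (-0.207171 − (-0.203861))/3 = -0.208274
T_{2}^{(2)} = -0.208274 + (-0.208274 − (-0.208317))/15 = -0.208271

-0.2083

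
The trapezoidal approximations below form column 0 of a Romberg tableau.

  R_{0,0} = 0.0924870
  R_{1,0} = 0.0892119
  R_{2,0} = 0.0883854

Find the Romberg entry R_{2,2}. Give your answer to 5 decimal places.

0.08811

Richardson extrapolation on the trapezoidal column (denominator 4−1=3):
R_{1,1} = (4·0.0892119 − 0.0924870) / 3 = 0.0881202
R_{2,1} = 0.0883854 + (0.0883854 − 0.0892119)/3 = 0.0881099
R_{2,2} = 0.0881099 + (0.0881099 − 0.0881202)/15 = 0.0881092
(Column j=1 coincides with Simpson's rule on the same nodes.)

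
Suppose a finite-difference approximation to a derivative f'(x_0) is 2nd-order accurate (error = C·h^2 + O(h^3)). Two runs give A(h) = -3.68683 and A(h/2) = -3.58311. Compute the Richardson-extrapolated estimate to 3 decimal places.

The leading error scales as h^2; refining by a factor of 2 reduces it by 2^2 = 4.
Extrapolated value = (4·A(h/2) − A(h)) / (4 − 1)
= (4·(-3.58311) − (-3.68683)) / 3
= -10.64561 / 3 = -3.54854

-3.549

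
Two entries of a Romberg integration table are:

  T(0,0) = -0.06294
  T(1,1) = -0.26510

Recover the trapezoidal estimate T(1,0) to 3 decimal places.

From T(1,1) = (4·T(1,0) − T(0,0))/3, solve for T(1,0):
4·T(1,0) = 3·(-0.26510) + (-0.06294) = -0.85824
T(1,0) = -0.21456

-0.215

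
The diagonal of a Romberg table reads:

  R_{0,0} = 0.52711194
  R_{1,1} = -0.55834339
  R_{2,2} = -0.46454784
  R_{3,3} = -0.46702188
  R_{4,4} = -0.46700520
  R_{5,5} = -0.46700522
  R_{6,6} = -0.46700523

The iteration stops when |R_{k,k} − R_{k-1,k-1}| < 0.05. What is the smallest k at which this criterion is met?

|R_{1,1} − R_{0,0}| = 1.08545533 ≥ 0.05
|R_{2,2} − R_{1,1}| = 0.09379555 ≥ 0.05
|R_{3,3} − R_{2,2}| = 0.00247404 < 0.05

k = 3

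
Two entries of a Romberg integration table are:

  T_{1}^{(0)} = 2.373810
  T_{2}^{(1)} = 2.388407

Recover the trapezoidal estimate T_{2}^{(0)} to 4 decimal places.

From T_{2}^{(1)} = (4·T_{2}^{(0)} − T_{1}^{(0)})/3, solve for T_{2}^{(0)}:
4·T_{2}^{(0)} = 3·2.388407 + 2.373810 = 9.539031
T_{2}^{(0)} = 2.384758

2.3848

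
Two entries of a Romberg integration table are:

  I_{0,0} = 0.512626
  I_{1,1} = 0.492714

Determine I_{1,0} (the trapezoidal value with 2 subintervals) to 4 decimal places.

0.4977

From I_{1,1} = (4·I_{1,0} − I_{0,0})/3, solve for I_{1,0}:
4·I_{1,0} = 3·0.492714 + 0.512626 = 1.990768
I_{1,0} = 0.497692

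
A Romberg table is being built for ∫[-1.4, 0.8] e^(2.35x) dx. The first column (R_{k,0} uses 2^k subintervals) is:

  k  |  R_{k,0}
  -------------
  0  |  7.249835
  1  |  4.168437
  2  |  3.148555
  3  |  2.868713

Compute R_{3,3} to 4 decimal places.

R_{1,1} = 4.168437 + (4.168437 − 7.249835)/3 = 3.141304
R_{2,1} = 3.148555 + (3.148555 − 4.168437)/3 = 2.808594
R_{3,1} = 2.868713 + (2.868713 − 3.148555)/3 = 2.775432
R_{2,2} = (16·2.808594 − 3.141304) / 15 = 2.786413
R_{3,2} = (16·2.775432 − 2.808594) / 15 = 2.773221
R_{3,3} = 2.773221 + (2.773221 − 2.786413)/63 = 2.773012
(Column j=1 coincides with Simpson's rule on the same nodes.)

2.7730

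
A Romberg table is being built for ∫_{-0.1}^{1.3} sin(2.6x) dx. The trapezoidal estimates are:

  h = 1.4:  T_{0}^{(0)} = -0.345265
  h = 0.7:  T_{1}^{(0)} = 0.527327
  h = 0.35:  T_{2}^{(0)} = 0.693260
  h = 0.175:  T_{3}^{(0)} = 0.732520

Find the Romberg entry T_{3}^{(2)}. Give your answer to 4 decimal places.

T_{2}^{(1)} = 0.693260 + (0.693260 − 0.527327)/3 = 0.748571
T_{3}^{(1)} = 0.732520 + (0.732520 − 0.693260)/3 = 0.745607
T_{3}^{(2)} = 0.745607 + (0.745607 − 0.748571)/15 = 0.745409

0.7454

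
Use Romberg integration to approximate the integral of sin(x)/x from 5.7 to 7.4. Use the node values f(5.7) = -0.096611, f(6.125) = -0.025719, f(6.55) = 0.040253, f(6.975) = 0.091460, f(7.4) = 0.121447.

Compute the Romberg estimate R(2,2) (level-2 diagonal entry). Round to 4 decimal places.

R(0,0) (trapezoid, 1 panel, h=1.7000): 0.021111
R(1,0) (trapezoid, 2 panels, h=0.8500): 0.044770
R(2,0) (trapezoid, 4 panels, h=0.4250): 0.050325
R(1,1) = 0.044770 + (0.044770 − 0.021111)/3 = 0.052656
R(2,1) = 0.050325 + (0.050325 − 0.044770)/3 = 0.052177
R(2,2) = 0.052177 + (0.052177 − 0.052656)/15 = 0.052145

0.0521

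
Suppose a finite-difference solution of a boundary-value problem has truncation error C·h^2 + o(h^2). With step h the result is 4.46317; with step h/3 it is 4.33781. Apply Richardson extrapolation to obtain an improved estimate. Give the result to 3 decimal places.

4.322

Extrapolated value = (9·A(h/3) − A(h)) / (9 − 1)
= (9·4.33781 − 4.46317) / 8
= 34.57712 / 8 = 4.32214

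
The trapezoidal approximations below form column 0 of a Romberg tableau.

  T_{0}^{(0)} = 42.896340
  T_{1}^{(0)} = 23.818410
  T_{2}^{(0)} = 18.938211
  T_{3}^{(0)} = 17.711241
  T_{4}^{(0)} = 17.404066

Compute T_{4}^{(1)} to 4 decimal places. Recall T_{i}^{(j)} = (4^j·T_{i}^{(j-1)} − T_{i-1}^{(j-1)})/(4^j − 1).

17.3017

Richardson extrapolation on the trapezoidal column (denominator 4−1=3):
T_{4}^{(1)} = (4·17.404066 − 17.711241) / 3 = 17.301674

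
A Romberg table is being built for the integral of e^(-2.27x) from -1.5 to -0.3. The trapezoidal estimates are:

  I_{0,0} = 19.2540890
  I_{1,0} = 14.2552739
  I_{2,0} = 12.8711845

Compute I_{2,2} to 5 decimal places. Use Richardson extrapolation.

I_{1,1} = (4·14.2552739 − 19.2540890) / 3 = 12.5890022
I_{2,1} = 12.8711845 + (12.8711845 − 14.2552739)/3 = 12.4098214
I_{2,2} = 12.4098214 + (12.4098214 − 12.5890022)/15 = 12.3978760

12.39788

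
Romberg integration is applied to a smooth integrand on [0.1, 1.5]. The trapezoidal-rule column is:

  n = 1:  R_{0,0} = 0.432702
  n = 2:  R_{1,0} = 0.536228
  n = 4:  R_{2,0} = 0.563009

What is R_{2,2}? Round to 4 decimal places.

Richardson extrapolation on the trapezoidal column (denominator 4−1=3):
R_{1,1} = (4·0.536228 − 0.432702) / 3 = 0.570737
R_{2,1} = (4·0.563009 − 0.536228) / 3 = 0.571936
R_{2,2} = (16·0.571936 − 0.570737) / 15 = 0.572016

0.5720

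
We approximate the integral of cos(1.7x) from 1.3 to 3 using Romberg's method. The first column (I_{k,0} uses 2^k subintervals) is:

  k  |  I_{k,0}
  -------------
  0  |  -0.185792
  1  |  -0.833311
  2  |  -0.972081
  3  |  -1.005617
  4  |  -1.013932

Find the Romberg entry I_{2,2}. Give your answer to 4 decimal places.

Richardson extrapolation on the trapezoidal column (denominator 4−1=3):
I_{1,1} = -0.833311 + (-0.833311 − (-0.185792))/3 = -1.049151
I_{2,1} = -0.972081 + (-0.972081 − (-0.833311))/3 = -1.018338
I_{2,2} = -1.018338 + (-1.018338 − (-1.049151))/15 = -1.016284
(Column j=1 coincides with Simpson's rule on the same nodes.)

-1.0163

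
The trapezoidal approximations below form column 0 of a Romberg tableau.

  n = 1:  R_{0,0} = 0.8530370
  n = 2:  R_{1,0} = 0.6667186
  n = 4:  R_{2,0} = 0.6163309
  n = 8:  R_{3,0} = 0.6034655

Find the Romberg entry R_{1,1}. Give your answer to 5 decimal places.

0.60461

Richardson extrapolation on the trapezoidal column (denominator 4−1=3):
R_{1,1} = 0.6667186 + (0.6667186 − 0.8530370)/3 = 0.6046125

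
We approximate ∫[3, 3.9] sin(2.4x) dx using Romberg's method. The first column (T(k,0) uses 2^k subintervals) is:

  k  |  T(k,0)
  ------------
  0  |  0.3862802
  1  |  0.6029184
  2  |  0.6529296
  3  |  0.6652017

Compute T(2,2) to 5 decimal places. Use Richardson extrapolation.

0.66923

Richardson extrapolation on the trapezoidal column (denominator 4−1=3):
T(1,1) = (4·0.6029184 − 0.3862802) / 3 = 0.6751311
T(2,1) = 0.6529296 + (0.6529296 − 0.6029184)/3 = 0.6696000
T(2,2) = 0.6696000 + (0.6696000 − 0.6751311)/15 = 0.6692313
(Column j=1 coincides with Simpson's rule on the same nodes.)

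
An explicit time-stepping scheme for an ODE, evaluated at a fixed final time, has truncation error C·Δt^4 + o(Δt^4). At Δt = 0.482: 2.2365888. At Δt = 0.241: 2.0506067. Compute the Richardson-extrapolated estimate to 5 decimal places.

2.03821

The leading error scales as Δt^4; refining by a factor of 2 reduces it by 2^4 = 16.
Extrapolated value = (16·A(Δt/2) − A(Δt)) / (16 − 1)
= (16·2.0506067 − 2.2365888) / 15
= 30.5731184 / 15 = 2.0382079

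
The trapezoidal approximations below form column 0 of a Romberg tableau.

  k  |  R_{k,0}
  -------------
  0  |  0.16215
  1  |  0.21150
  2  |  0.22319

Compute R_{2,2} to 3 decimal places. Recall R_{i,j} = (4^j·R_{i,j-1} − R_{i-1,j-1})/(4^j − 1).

0.227

Richardson extrapolation on the trapezoidal column (denominator 4−1=3):
R_{1,1} = (4·0.21150 − 0.16215) / 3 = 0.22795
R_{2,1} = 0.22319 + (0.22319 − 0.21150)/3 = 0.22709
R_{2,2} = (16·0.22709 − 0.22795) / 15 = 0.22703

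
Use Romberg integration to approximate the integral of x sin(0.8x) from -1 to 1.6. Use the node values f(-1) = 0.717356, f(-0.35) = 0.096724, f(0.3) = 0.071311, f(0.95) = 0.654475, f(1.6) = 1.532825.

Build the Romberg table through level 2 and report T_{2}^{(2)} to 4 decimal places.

T_{0}^{(0)} (trapezoid, 1 panel, h=2.6000): 2.925235
T_{1}^{(0)} (trapezoid, 2 panels, h=1.3000): 1.555322
T_{2}^{(0)} (trapezoid, 4 panels, h=0.6500): 1.265940
T_{1}^{(1)} = 1.555322 + (1.555322 − 2.925235)/3 = 1.098684
T_{2}^{(1)} = 1.265940 + (1.265940 − 1.555322)/3 = 1.169479
T_{2}^{(2)} = 1.169479 + (1.169479 − 1.098684)/15 = 1.174199

1.1742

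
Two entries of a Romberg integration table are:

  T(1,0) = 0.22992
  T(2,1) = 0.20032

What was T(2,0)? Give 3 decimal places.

0.208

From T(2,1) = (4·T(2,0) − T(1,0))/3, solve for T(2,0):
4·T(2,0) = 3·0.20032 + 0.22992 = 0.83088
T(2,0) = 0.20772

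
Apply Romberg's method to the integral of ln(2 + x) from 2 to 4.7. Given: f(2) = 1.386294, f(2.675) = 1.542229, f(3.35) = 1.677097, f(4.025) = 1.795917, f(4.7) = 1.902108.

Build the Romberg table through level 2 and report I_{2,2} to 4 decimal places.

4.4989

I_{0,0} (trapezoid, 1 panel, h=2.7000): 4.439343
I_{1,0} (trapezoid, 2 panels, h=1.3500): 4.483752
I_{2,0} (trapezoid, 4 panels, h=0.6750): 4.495125
I_{1,1} = 4.483752 + (4.483752 − 4.439343)/3 = 4.498555
I_{2,1} = 4.495125 + (4.495125 − 4.483752)/3 = 4.498916
I_{2,2} = 4.498916 + (4.498916 − 4.498555)/15 = 4.498940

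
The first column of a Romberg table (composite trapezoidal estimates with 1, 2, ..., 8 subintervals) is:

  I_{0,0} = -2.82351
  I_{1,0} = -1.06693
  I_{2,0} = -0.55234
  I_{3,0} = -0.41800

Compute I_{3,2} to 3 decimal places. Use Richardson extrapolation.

-0.373

Richardson extrapolation on the trapezoidal column (denominator 4−1=3):
I_{2,1} = -0.55234 + (-0.55234 − (-1.06693))/3 = -0.38081
I_{3,1} = -0.41800 + (-0.41800 − (-0.55234))/3 = -0.37322
I_{3,2} = (16·(-0.37322) − (-0.38081)) / 15 = -0.37271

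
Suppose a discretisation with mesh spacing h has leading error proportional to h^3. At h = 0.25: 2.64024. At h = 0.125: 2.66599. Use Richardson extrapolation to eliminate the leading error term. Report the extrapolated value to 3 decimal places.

2.670

The leading error scales as h^3; refining by a factor of 2 reduces it by 2^3 = 8.
Extrapolated value = (8·A(h/2) − A(h)) / (8 − 1)
= (8·2.66599 − 2.64024) / 7
= 18.68768 / 7 = 2.66967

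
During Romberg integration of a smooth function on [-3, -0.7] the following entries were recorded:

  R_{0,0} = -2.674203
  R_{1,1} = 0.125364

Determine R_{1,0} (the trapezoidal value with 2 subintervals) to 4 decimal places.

From R_{1,1} = (4·R_{1,0} − R_{0,0})/3, solve for R_{1,0}:
4·R_{1,0} = 3·0.125364 + (-2.674203) = -2.298111
R_{1,0} = -0.574528

-0.5745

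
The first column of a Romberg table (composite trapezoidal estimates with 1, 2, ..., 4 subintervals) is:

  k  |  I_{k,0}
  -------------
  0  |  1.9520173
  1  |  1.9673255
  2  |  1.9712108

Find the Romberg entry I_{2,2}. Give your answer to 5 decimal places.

Richardson extrapolation on the trapezoidal column (denominator 4−1=3):
I_{1,1} = 1.9673255 + (1.9673255 − 1.9520173)/3 = 1.9724282
I_{2,1} = 1.9712108 + (1.9712108 − 1.9673255)/3 = 1.9725059
I_{2,2} = (16·1.9725059 − 1.9724282) / 15 = 1.9725111

1.97251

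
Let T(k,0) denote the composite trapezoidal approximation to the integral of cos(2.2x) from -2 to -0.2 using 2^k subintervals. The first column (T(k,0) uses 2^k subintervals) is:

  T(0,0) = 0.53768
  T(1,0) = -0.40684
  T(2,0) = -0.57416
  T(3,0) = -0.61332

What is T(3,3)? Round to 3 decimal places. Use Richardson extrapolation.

Richardson extrapolation on the trapezoidal column (denominator 4−1=3):
T(1,1) = -0.40684 + (-0.40684 − 0.53768)/3 = -0.72168
T(2,1) = -0.57416 + (-0.57416 − (-0.40684))/3 = -0.62993
T(3,1) = -0.61332 + (-0.61332 − (-0.57416))/3 = -0.62637
T(2,2) = (16·(-0.62993) − (-0.72168)) / 15 = -0.62381
T(3,2) = (16·(-0.62637) − (-0.62993)) / 15 = -0.62613
T(3,3) = -0.62613 + (-0.62613 − (-0.62381))/63 = -0.62617

-0.626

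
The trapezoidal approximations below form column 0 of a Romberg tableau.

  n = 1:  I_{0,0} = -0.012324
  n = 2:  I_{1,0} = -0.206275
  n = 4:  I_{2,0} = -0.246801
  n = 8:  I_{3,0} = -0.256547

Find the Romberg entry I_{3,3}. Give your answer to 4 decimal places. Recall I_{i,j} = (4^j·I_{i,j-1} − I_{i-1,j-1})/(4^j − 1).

-0.2598

Richardson extrapolation on the trapezoidal column (denominator 4−1=3):
I_{1,1} = (4·(-0.206275) − (-0.012324)) / 3 = -0.270925
I_{2,1} = -0.246801 + (-0.246801 − (-0.206275))/3 = -0.260310
I_{3,1} = (4·(-0.256547) − (-0.246801)) / 3 = -0.259796
I_{2,2} = (16·(-0.260310) − (-0.270925)) / 15 = -0.259602
I_{3,2} = -0.259796 + (-0.259796 − (-0.260310))/15 = -0.259762
I_{3,3} = (64·(-0.259762) − (-0.259602)) / 63 = -0.259765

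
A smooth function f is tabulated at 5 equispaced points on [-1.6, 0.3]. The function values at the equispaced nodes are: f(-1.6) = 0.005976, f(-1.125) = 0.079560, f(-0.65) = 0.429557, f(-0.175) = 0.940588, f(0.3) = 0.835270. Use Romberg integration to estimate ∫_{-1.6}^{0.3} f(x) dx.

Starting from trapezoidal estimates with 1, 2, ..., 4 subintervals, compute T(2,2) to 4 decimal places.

0.9223

T(0,0) (trapezoid, 1 panel, h=1.9000): 0.799184
T(1,0) (trapezoid, 2 panels, h=0.9500): 0.807671
T(2,0) (trapezoid, 4 panels, h=0.4750): 0.888406
T(1,1) = 0.807671 + (0.807671 − 0.799184)/3 = 0.810500
T(2,1) = 0.888406 + (0.888406 − 0.807671)/3 = 0.915318
T(2,2) = 0.915318 + (0.915318 − 0.810500)/15 = 0.922306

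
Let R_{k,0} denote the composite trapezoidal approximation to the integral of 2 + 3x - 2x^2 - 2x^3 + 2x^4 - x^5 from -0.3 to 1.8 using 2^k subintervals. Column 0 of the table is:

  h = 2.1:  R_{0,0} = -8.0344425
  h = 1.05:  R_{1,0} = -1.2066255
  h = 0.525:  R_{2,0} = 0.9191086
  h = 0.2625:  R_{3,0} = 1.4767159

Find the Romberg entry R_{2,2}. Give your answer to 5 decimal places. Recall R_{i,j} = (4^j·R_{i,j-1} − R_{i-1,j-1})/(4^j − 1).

Richardson extrapolation on the trapezoidal column (denominator 4−1=3):
R_{1,1} = (4·(-1.2066255) − (-8.0344425)) / 3 = 1.0693135
R_{2,1} = 0.9191086 + (0.9191086 − (-1.2066255))/3 = 1.6276866
R_{2,2} = (16·1.6276866 − 1.0693135) / 15 = 1.6649115
(Column j=1 coincides with Simpson's rule on the same nodes.)

1.66491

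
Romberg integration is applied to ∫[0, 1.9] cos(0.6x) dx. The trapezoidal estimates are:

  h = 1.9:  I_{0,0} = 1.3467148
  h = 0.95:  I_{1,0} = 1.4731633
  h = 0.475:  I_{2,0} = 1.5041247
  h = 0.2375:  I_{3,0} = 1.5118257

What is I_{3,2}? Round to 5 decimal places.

Richardson extrapolation on the trapezoidal column (denominator 4−1=3):
I_{2,1} = (4·1.5041247 − 1.4731633) / 3 = 1.5144452
I_{3,1} = 1.5118257 + (1.5118257 − 1.5041247)/3 = 1.5143927
I_{3,2} = (16·1.5143927 − 1.5144452) / 15 = 1.5143892

1.51439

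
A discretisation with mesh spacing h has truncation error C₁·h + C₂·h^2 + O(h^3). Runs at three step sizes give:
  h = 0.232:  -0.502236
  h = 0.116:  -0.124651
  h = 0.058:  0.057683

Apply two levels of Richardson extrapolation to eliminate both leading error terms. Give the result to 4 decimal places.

First eliminate the h term (factor 2^1 = 2):
  B₁ = (2·(-0.124651) − (-0.502236))/1 = 0.252934
  B₂ = (2·0.057683 − (-0.124651))/1 = 0.240017
Then eliminate the h^2 term (factor 2^2 = 4):
  (4·0.240017 − 0.252934)/3 = 0.235711

0.2357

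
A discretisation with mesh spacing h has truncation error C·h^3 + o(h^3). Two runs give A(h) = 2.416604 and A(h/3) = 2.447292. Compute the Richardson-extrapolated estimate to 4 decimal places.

Extrapolated value = (27·A(h/3) − A(h)) / (27 − 1)
= (27·2.447292 − 2.416604) / 26
= 63.660280 / 26 = 2.448472

2.4485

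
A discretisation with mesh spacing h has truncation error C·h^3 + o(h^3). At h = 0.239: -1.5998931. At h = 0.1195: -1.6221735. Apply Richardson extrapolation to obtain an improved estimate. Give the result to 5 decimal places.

-1.62536

Extrapolated value = (8·A(h/2) − A(h)) / (8 − 1)
= (8·(-1.6221735) − (-1.5998931)) / 7
= -11.3774949 / 7 = -1.6253564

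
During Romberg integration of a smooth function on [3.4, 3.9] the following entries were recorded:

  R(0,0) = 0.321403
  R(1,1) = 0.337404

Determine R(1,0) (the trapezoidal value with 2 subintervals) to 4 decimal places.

0.3334

From R(1,1) = (4·R(1,0) − R(0,0))/3, solve for R(1,0):
4·R(1,0) = 3·0.337404 + 0.321403 = 1.333615
R(1,0) = 0.333404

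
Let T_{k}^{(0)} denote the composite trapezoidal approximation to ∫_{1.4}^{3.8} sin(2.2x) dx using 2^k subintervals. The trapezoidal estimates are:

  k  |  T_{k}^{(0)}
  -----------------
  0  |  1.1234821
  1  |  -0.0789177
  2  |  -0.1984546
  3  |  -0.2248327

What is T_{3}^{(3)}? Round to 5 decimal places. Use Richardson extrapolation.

-0.23349

Richardson extrapolation on the trapezoidal column (denominator 4−1=3):
T_{1}^{(1)} = (4·(-0.0789177) − 1.1234821) / 3 = -0.4797176
T_{2}^{(1)} = (4·(-0.1984546) − (-0.0789177)) / 3 = -0.2383002
T_{3}^{(1)} = (4·(-0.2248327) − (-0.1984546)) / 3 = -0.2336254
T_{2}^{(2)} = -0.2383002 + (-0.2383002 − (-0.4797176))/15 = -0.2222057
T_{3}^{(2)} = -0.2336254 + (-0.2336254 − (-0.2383002))/15 = -0.2333137
T_{3}^{(3)} = (64·(-0.2333137) − (-0.2222057)) / 63 = -0.2334900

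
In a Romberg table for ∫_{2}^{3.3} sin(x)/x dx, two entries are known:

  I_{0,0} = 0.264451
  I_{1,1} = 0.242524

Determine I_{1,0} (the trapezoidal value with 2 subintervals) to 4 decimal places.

From I_{1,1} = (4·I_{1,0} − I_{0,0})/3, solve for I_{1,0}:
4·I_{1,0} = 3·0.242524 + 0.264451 = 0.992023
I_{1,0} = 0.248006

0.2480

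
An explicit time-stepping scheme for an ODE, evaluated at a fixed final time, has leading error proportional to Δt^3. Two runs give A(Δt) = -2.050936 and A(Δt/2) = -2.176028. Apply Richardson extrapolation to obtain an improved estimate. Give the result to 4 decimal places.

-2.1939

The leading error scales as Δt^3; refining by a factor of 2 reduces it by 2^3 = 8.
Extrapolated value = (8·A(Δt/2) − A(Δt)) / (8 − 1)
= (8·(-2.176028) − (-2.050936)) / 7
= -15.357288 / 7 = -2.193898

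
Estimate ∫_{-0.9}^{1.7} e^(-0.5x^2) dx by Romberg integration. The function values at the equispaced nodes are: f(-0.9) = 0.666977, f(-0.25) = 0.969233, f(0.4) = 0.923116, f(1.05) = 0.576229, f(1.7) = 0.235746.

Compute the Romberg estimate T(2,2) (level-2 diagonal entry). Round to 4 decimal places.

1.9313

T(0,0) (trapezoid, 1 panel, h=2.6000): 1.173540
T(1,0) (trapezoid, 2 panels, h=1.3000): 1.786821
T(2,0) (trapezoid, 4 panels, h=0.6500): 1.897961
T(1,1) = 1.786821 + (1.786821 − 1.173540)/3 = 1.991248
T(2,1) = 1.897961 + (1.897961 − 1.786821)/3 = 1.935008
T(2,2) = 1.935008 + (1.935008 − 1.991248)/15 = 1.931259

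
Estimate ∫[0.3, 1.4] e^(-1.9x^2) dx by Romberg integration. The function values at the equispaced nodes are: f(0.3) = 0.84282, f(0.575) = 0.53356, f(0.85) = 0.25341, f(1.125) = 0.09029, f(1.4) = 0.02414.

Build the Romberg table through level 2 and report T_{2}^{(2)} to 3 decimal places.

0.355

T_{0}^{(0)} (trapezoid, 1 panel, h=1.1000): 0.47683
T_{1}^{(0)} (trapezoid, 2 panels, h=0.5500): 0.37779
T_{2}^{(0)} (trapezoid, 4 panels, h=0.2750): 0.36045
T_{1}^{(1)} = 0.37779 + (0.37779 − 0.47683)/3 = 0.34478
T_{2}^{(1)} = 0.36045 + (0.36045 − 0.37779)/3 = 0.35467
T_{2}^{(2)} = 0.35467 + (0.35467 − 0.34478)/15 = 0.35533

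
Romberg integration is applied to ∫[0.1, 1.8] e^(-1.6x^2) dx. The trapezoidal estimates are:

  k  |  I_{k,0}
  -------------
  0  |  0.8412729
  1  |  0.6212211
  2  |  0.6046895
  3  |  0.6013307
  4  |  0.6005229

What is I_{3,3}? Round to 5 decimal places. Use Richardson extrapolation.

0.60024

Richardson extrapolation on the trapezoidal column (denominator 4−1=3):
I_{1,1} = 0.6212211 + (0.6212211 − 0.8412729)/3 = 0.5478705
I_{2,1} = 0.6046895 + (0.6046895 − 0.6212211)/3 = 0.5991790
I_{3,1} = 0.6013307 + (0.6013307 − 0.6046895)/3 = 0.6002111
I_{2,2} = (16·0.5991790 − 0.5478705) / 15 = 0.6025996
I_{3,2} = (16·0.6002111 − 0.5991790) / 15 = 0.6002799
I_{3,3} = (64·0.6002799 − 0.6025996) / 63 = 0.6002431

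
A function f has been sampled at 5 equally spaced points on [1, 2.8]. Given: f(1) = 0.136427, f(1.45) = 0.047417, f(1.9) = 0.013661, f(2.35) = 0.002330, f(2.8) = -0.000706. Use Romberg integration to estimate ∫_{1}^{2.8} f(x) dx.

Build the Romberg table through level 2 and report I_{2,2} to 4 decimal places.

I_{0,0} (trapezoid, 1 panel, h=1.8000): 0.122149
I_{1,0} (trapezoid, 2 panels, h=0.9000): 0.073369
I_{2,0} (trapezoid, 4 panels, h=0.4500): 0.059071
I_{1,1} = 0.073369 + (0.073369 − 0.122149)/3 = 0.057109
I_{2,1} = 0.059071 + (0.059071 − 0.073369)/3 = 0.054305
I_{2,2} = 0.054305 + (0.054305 − 0.057109)/15 = 0.054118

0.0541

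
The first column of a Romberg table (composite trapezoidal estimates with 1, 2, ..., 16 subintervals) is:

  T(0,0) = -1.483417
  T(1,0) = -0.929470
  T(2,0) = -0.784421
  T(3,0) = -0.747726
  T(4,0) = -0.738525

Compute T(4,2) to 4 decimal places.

Richardson extrapolation on the trapezoidal column (denominator 4−1=3):
T(3,1) = -0.747726 + (-0.747726 − (-0.784421))/3 = -0.735494
T(4,1) = -0.738525 + (-0.738525 − (-0.747726))/3 = -0.735458
T(4,2) = (16·(-0.735458) − (-0.735494)) / 15 = -0.735456

-0.7355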